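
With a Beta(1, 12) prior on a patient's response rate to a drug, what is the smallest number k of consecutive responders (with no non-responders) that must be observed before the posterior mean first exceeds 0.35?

k = 6

After k responders and 0 non-responders the posterior is Beta(1+k, 12), with mean (1+k)/(1+12+k).
Set (1+k)/(13+k) > 0.35 and solve: k > (0.35·13 − 1)/(1 − 0.35) = 5.462.
The smallest integer exceeding 5.462 is 6, and checking k=6: (7)/(19) = 0.3684 > 0.35.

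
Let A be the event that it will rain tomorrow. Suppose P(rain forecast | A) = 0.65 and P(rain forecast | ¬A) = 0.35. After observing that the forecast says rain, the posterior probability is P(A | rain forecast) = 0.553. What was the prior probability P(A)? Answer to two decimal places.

P(A) = 0.40

In odds form, posterior odds = prior odds × likelihood ratio, so prior odds = posterior odds ÷ LR.
Posterior odds = 0.553/(1−0.553) = 1.2371. LR = 0.65/0.35 = 1.8571.
Prior odds = 1.2371/1.8571 = 0.6661, so P(A) = 0.6661/(1+0.6661) ≈ 0.40.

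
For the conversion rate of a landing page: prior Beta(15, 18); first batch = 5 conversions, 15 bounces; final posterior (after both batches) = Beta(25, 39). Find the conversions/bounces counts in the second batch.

Sequential conjugate updates are equivalent to a single update on the pooled data, so total successes = posterior α − prior α and total failures = posterior β − prior β.
Total across both batches: 25−15=10 conversions, 39−18=21 bounces.
Subtract the first batch: 10−5=5 conversions and 21−15=6 bounces.

5 conversions and 6 bounces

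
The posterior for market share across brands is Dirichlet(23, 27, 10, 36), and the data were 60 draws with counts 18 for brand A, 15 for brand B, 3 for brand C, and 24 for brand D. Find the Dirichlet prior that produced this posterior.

For a Dirichlet(α) prior with multinomial counts c, the posterior is Dirichlet(α + c) componentwise.
Subtract each count from the matching posterior parameter: 23−18=5, 27−15=12, 10−3=7, 36−24=12.

Dirichlet(5, 12, 7, 12)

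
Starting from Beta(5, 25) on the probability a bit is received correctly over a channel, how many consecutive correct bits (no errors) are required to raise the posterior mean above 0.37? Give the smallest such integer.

After k correct bits and 0 errors the posterior is Beta(5+k, 25), with mean (5+k)/(5+25+k).
Set (5+k)/(30+k) > 0.37 and solve: k > (0.37·30 − 5)/(1 − 0.37) = 9.683.
The smallest integer exceeding 9.683 is 10.

k = 10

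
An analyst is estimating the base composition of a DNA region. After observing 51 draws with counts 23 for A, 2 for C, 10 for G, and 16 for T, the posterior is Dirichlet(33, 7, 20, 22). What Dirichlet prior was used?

Dirichlet(10, 5, 10, 6)

For a Dirichlet(α) prior with multinomial counts c, the posterior is Dirichlet(α + c) componentwise.
Subtract each count from the matching posterior parameter: 33−23=10, 7−2=5, 20−10=10, 22−16=6.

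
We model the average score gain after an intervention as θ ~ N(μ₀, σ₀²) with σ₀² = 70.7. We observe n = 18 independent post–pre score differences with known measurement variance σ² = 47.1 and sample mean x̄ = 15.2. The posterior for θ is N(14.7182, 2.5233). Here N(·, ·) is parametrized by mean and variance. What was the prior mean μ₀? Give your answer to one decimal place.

With known observation variance, the Normal–Normal posterior has precision τ_n = τ₀ + n/σ² and mean μ_n = (τ₀μ₀ + (n/σ²)x̄)/τ_n.
Here τ₀ = 1/70.7 = 0.014144 and τ_data = 18/47.1 = 0.382166, so τ_n = 0.396310.
Rearranging for μ₀: μ₀ = (μ_n·τ_n − τ_data·x̄)/τ₀ = (14.7182·0.396310 − 0.382166·15.2) / 0.014144 = 0.024047/0.014144 ≈ 1.7.

μ₀ = 1.7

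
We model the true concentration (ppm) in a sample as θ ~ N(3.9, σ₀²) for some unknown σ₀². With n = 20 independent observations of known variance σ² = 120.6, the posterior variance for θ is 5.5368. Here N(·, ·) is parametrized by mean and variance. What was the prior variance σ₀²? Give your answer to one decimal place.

σ₀² = 67.7

For the Normal–Normal model with known σ², precisions add: τ_n = τ₀ + n/σ².
So 1/σ₀² = 1/5.5368 − 20/120.6 = 0.180610 − 0.165837 = 0.014773.
Hence σ₀² = 1/0.014773 ≈ 67.7.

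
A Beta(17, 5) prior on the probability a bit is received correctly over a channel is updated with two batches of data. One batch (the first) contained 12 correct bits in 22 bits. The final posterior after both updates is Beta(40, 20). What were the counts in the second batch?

11 correct bits and 5 errors

Because Beta–binomial updating is additive in the counts, the combined data contributed (α_post−α_prior, β_post−β_prior) successes and failures.
Total across both batches: 40−17=23 correct bits, 20−5=15 errors.
Subtract the first batch: 23−12=11 correct bits and 15−10=5 errors.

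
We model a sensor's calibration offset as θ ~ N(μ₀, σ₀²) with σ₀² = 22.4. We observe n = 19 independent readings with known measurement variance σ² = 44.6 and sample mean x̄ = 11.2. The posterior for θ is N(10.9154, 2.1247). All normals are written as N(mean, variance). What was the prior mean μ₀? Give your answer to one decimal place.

The posterior mean is a precision-weighted average: μ_n = (τ₀μ₀ + τ_data·x̄)/(τ₀+τ_data), with τ₀=1/σ₀² and τ_data=n/σ².
Here τ₀ = 1/22.4 = 0.044643 and τ_data = 19/44.6 = 0.426009, so τ_n = 0.470652.
Rearranging for μ₀: μ₀ = (μ_n·τ_n − τ_data·x̄)/τ₀ = (10.9154·0.470652 − 0.426009·11.2) / 0.044643 = 0.366054/0.044643 ≈ 8.2.

μ₀ = 8.2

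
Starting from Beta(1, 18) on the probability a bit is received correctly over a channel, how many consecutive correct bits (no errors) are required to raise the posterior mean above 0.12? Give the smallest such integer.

After k correct bits and 0 errors the posterior is Beta(1+k, 18), with mean (1+k)/(1+18+k).
Set (1+k)/(19+k) > 0.12 and solve: k > (0.12·19 − 1)/(1 − 0.12) = 1.455.
The smallest integer exceeding 1.455 is 2.

k = 2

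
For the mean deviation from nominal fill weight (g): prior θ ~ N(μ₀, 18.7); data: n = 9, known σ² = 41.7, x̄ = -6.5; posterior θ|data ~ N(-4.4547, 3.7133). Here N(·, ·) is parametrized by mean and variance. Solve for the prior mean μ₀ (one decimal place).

μ₀ = 3.8

With known observation variance, the Normal–Normal posterior has precision τ_n = τ₀ + n/σ² and mean μ_n = (τ₀μ₀ + (n/σ²)x̄)/τ_n.
Here τ₀ = 1/18.7 = 0.053476 and τ_data = 9/41.7 = 0.215827, so τ_n = 0.269303.
Rearranging for μ₀: μ₀ = (μ_n·τ_n − τ_data·x̄)/τ₀ = (-4.4547·0.269303 − 0.215827·-6.5) / 0.053476 = 0.203211/0.053476 ≈ 3.8.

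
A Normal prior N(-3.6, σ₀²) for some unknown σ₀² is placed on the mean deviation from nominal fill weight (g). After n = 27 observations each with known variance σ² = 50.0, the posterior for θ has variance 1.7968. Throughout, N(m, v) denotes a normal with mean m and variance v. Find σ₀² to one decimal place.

σ₀² = 60.4

Posterior precision equals prior precision plus data precision: 1/σ_n² = 1/σ₀² + n/σ².
So 1/σ₀² = 1/1.7968 − 27/50.0 = 0.556545 − 0.540000 = 0.016545.
Hence σ₀² = 1/0.016545 ≈ 60.4.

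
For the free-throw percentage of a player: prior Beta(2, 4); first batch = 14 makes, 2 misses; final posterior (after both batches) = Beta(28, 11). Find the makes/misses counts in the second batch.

Sequential conjugate updates are equivalent to a single update on the pooled data, so total successes = posterior α − prior α and total failures = posterior β − prior β.
Total across both batches: 28−2=26 makes, 11−4=7 misses.
Subtract the first batch: 26−14=12 makes and 7−2=5 misses.

12 makes and 5 misses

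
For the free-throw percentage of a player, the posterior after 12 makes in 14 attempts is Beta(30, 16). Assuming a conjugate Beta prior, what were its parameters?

Beta(18, 14)

A Beta(α, β) prior with s successes and f failures in binomial data gives a Beta(α+s, β+f) posterior.
Subtract the data counts: 30−12=18, 16−2=14.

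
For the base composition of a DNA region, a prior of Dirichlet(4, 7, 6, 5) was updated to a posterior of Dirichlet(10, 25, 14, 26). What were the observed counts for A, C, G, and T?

counts (6, 18, 8, 21)

For a Dirichlet(α) prior with multinomial counts c, the posterior is Dirichlet(α + c) componentwise.
Counts are posterior − prior componentwise: 10−4=6, 25−7=18, 14−6=8, 26−5=21.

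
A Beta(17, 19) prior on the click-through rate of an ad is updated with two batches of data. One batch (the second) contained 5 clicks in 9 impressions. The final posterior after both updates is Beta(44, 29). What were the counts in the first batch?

22 clicks and 6 non-clicks

Because Beta–binomial updating is additive in the counts, the combined data contributed (α_post−α_prior, β_post−β_prior) successes and failures.
Total across both batches: 44−17=27 clicks, 29−19=10 non-clicks.
Subtract the second batch: 27−5=22 clicks and 10−4=6 non-clicks.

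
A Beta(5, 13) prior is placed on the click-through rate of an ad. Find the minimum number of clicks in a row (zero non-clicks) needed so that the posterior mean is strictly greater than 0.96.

k = 308

After k clicks and 0 non-clicks the posterior is Beta(5+k, 13), with mean (5+k)/(5+13+k).
Set (5+k)/(18+k) > 0.96 and solve: k > (0.96·18 − 5)/(1 − 0.96) = 307.000.
The smallest integer exceeding 307.000 is 308, and checking k=308: (313)/(326) = 0.9601 > 0.96.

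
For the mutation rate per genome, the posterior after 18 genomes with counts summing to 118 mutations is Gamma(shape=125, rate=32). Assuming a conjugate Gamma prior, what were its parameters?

Gamma(shape=7, rate=14)

Gamma–Poisson conjugacy: posterior shape = α + Σxᵢ, posterior rate = β + n.
So α = 125 − 118 = 7 and β = 32 − 18 = 14.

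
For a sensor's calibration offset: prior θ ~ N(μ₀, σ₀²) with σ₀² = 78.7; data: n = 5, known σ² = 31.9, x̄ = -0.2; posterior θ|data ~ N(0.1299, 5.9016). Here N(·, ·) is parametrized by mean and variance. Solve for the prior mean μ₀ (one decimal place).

μ₀ = 4.2

The posterior mean is a precision-weighted average: μ_n = (τ₀μ₀ + τ_data·x̄)/(τ₀+τ_data), with τ₀=1/σ₀² and τ_data=n/σ².
Here τ₀ = 1/78.7 = 0.012706 and τ_data = 5/31.9 = 0.156740, so τ_n = 0.169446.
Rearranging for μ₀: μ₀ = (μ_n·τ_n − τ_data·x̄)/τ₀ = (0.1299·0.169446 − 0.156740·-0.2) / 0.012706 = 0.053359/0.012706 ≈ 4.2.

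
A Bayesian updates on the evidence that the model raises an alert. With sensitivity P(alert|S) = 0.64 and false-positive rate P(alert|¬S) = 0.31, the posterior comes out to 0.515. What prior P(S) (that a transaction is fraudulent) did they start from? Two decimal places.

In odds form, posterior odds = prior odds × likelihood ratio, so prior odds = posterior odds ÷ LR.
Posterior odds = 0.515/(1−0.515) = 1.0619. LR = 0.64/0.31 = 2.0645.
Prior odds = 1.0619/2.0645 = 0.5144, so P(S) = 0.5144/(1+0.5144) ≈ 0.34.

P(S) = 0.34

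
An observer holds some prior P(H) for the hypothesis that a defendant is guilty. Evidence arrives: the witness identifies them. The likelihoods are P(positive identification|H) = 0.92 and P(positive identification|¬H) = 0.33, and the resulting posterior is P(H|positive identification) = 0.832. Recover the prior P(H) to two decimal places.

P(H) = 0.64

In odds form, posterior odds = prior odds × likelihood ratio, so prior odds = posterior odds ÷ LR.
Posterior odds = 0.832/(1−0.832) = 4.9524. LR = 0.92/0.33 = 2.7879.
Prior odds = 4.9524/2.7879 = 1.7764, so P(H) = 1.7764/(1+1.7764) ≈ 0.64.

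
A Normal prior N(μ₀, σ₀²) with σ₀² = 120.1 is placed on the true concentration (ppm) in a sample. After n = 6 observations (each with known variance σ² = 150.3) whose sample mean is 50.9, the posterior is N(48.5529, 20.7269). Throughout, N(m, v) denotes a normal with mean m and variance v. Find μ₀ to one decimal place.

μ₀ = 37.3

The posterior mean is a precision-weighted average: μ_n = (τ₀μ₀ + τ_data·x̄)/(τ₀+τ_data), with τ₀=1/σ₀² and τ_data=n/σ².
Here τ₀ = 1/120.1 = 0.008326 and τ_data = 6/150.3 = 0.039920, so τ_n = 0.048246.
Rearranging for μ₀: μ₀ = (μ_n·τ_n − τ_data·x̄)/τ₀ = (48.5529·0.048246 − 0.039920·50.9) / 0.008326 = 0.310555/0.008326 ≈ 37.3.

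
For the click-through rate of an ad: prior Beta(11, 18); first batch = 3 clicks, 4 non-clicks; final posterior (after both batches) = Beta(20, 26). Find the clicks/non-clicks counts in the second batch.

6 clicks and 4 non-clicks

Because Beta–binomial updating is additive in the counts, the combined data contributed (α_post−α_prior, β_post−β_prior) successes and failures.
Total across both batches: 20−11=9 clicks, 26−18=8 non-clicks.
Subtract the first batch: 9−3=6 clicks and 8−4=4 non-clicks.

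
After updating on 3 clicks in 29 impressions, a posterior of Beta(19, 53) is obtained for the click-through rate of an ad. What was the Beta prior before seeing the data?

Beta(16, 27)

Beta is conjugate to the binomial likelihood: posterior = Beta(α+s, β+f).
So α = 19 − 3 = 16 and β = 53 − 26 = 27.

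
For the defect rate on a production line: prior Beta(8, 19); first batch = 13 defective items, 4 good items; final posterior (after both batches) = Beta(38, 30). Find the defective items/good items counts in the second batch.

17 defective items and 7 good items

Sequential conjugate updates are equivalent to a single update on the pooled data, so total successes = posterior α − prior α and total failures = posterior β − prior β.
Total across both batches: 38−8=30 defective items, 30−19=11 good items.
Subtract the first batch: 30−13=17 defective items and 11−4=7 good items.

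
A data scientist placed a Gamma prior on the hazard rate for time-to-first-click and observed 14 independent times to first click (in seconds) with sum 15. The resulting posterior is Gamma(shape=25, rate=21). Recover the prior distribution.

For an exponential likelihood with a Gamma(α, β) prior on the rate, n observations with total T give posterior Gamma(α+n, β+T).
So α = 25 − 14 = 11 and β = 21 − 15 = 6.

Gamma(shape=11, rate=6)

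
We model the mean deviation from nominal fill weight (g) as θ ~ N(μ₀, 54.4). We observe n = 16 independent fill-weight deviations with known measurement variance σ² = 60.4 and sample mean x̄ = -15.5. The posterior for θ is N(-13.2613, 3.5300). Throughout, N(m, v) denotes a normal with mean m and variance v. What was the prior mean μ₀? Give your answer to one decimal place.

With known observation variance, the Normal–Normal posterior has precision τ_n = τ₀ + n/σ² and mean μ_n = (τ₀μ₀ + (n/σ²)x̄)/τ_n.
Here τ₀ = 1/54.4 = 0.018382 and τ_data = 16/60.4 = 0.264901, so τ_n = 0.283283.
Rearranging for μ₀: μ₀ = (μ_n·τ_n − τ_data·x̄)/τ₀ = (-13.2613·0.283283 − 0.264901·-15.5) / 0.018382 = 0.349265/0.018382 ≈ 19.0.

μ₀ = 19.0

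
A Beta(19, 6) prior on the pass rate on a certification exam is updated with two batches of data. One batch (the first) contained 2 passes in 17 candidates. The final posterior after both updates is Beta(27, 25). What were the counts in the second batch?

Because Beta–binomial updating is additive in the counts, the combined data contributed (α_post−α_prior, β_post−β_prior) successes and failures.
Total across both batches: 27−19=8 passes, 25−6=19 failures.
Subtract the first batch: 8−2=6 passes and 19−15=4 failures.

6 passes and 4 failures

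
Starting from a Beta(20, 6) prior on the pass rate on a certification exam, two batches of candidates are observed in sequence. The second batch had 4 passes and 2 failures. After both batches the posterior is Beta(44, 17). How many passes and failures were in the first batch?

Because Beta–binomial updating is additive in the counts, the combined data contributed (α_post−α_prior, β_post−β_prior) successes and failures.
Total across both batches: 44−20=24 passes, 17−6=11 failures.
Subtract the second batch: 24−4=20 passes and 11−2=9 failures.

20 passes and 9 failures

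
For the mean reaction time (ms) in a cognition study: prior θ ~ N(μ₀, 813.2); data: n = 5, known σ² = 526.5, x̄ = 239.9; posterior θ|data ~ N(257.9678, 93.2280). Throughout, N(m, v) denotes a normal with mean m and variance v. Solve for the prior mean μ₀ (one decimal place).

μ₀ = 397.5

With known observation variance, the Normal–Normal posterior has precision τ_n = τ₀ + n/σ² and mean μ_n = (τ₀μ₀ + (n/σ²)x̄)/τ_n.
Here τ₀ = 1/813.2 = 0.001230 and τ_data = 5/526.5 = 0.009497, so τ_n = 0.010727.
Rearranging for μ₀: μ₀ = (μ_n·τ_n − τ_data·x̄)/τ₀ = (257.9678·0.010727 − 0.009497·239.9) / 0.001230 = 0.488890/0.001230 ≈ 397.5.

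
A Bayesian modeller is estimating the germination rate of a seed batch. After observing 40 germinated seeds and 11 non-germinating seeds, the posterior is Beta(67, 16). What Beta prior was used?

Beta is conjugate to the binomial likelihood: posterior = Beta(α+s, β+f).
So α = 67 − 40 = 27 and β = 16 − 11 = 5.

Beta(27, 5)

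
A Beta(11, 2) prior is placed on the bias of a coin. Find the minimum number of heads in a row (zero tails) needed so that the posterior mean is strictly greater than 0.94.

After k heads and 0 tails the posterior is Beta(11+k, 2), with mean (11+k)/(11+2+k).
Set (11+k)/(13+k) > 0.94 and solve: k > (0.94·13 − 11)/(1 − 0.94) = 20.333.
The smallest integer exceeding 20.333 is 21, and checking k=21: (32)/(34) = 0.9412 > 0.94.

k = 21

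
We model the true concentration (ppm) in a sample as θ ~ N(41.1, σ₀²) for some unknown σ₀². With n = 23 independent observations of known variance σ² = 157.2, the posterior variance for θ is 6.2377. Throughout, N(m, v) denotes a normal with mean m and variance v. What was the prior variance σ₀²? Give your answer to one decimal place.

Posterior precision equals prior precision plus data precision: 1/σ_n² = 1/σ₀² + n/σ².
So 1/σ₀² = 1/6.2377 − 23/157.2 = 0.160316 − 0.146310 = 0.014006.
Hence σ₀² = 1/0.014006 ≈ 71.4.

σ₀² = 71.4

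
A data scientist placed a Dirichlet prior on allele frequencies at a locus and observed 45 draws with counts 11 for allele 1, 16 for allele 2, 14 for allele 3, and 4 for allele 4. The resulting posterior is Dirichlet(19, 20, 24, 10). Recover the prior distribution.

For a Dirichlet(α) prior with multinomial counts c, the posterior is Dirichlet(α + c) componentwise.
Subtract each count from the matching posterior parameter: 19−11=8, 20−16=4, 24−14=10, 10−4=6.

Dirichlet(8, 4, 10, 6)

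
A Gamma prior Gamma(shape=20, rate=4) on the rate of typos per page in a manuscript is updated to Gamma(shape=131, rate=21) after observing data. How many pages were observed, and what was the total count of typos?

n = 17 pages with total 111 typos

A Gamma(α, β) prior (rate parametrization) on a Poisson rate with n observations summing to S gives posterior Gamma(α+S, β+n).
Matching: Σxᵢ = 131 − 20 = 111 and n = 21 − 4 = 17.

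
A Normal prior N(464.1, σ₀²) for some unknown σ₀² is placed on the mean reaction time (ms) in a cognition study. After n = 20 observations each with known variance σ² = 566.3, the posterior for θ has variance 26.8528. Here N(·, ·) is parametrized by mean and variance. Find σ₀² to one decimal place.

σ₀² = 520.0

For the Normal–Normal model with known σ², precisions add: τ_n = τ₀ + n/σ².
So 1/σ₀² = 1/26.8528 − 20/566.3 = 0.037240 − 0.035317 = 0.001923.
Hence σ₀² = 1/0.001923 ≈ 520.0.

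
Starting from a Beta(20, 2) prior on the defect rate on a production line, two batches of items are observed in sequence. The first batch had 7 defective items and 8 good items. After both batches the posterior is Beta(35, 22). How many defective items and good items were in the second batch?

Sequential conjugate updates are equivalent to a single update on the pooled data, so total successes = posterior α − prior α and total failures = posterior β − prior β.
Total across both batches: 35−20=15 defective items, 22−2=20 good items.
Subtract the first batch: 15−7=8 defective items and 20−8=12 good items.

8 defective items and 12 good items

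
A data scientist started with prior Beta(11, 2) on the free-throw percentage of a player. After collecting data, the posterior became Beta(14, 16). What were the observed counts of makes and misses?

Under Beta–binomial conjugacy the posterior parameters are (a+s, b+f).
So s = 14 − 11 = 3 and f = 16 − 2 = 14.

3 makes and 14 misses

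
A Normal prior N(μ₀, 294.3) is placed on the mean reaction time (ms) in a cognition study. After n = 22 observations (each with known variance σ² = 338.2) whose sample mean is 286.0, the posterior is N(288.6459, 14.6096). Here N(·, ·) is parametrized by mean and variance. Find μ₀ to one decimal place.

μ₀ = 339.3

The posterior mean is a precision-weighted average: μ_n = (τ₀μ₀ + τ_data·x̄)/(τ₀+τ_data), with τ₀=1/σ₀² and τ_data=n/σ².
Here τ₀ = 1/294.3 = 0.003398 and τ_data = 22/338.2 = 0.065050, so τ_n = 0.068448.
Rearranging for μ₀: μ₀ = (μ_n·τ_n − τ_data·x̄)/τ₀ = (288.6459·0.068448 − 0.065050·286.0) / 0.003398 = 1.152935/0.003398 ≈ 339.3.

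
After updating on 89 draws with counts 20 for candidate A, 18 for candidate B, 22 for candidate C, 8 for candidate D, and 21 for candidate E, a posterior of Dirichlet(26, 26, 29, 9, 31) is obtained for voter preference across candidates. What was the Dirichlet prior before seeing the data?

Dirichlet(6, 8, 7, 1, 10)

For a Dirichlet(α) prior with multinomial counts c, the posterior is Dirichlet(α + c) componentwise.
Subtract each count from the matching posterior parameter: 26−20=6, 26−18=8, 29−22=7, 9−8=1, 31−21=10.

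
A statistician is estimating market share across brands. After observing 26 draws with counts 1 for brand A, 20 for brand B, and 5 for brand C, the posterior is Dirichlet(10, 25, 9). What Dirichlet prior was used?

For a Dirichlet(α) prior with multinomial counts c, the posterior is Dirichlet(α + c) componentwise.
Subtract each count from the matching posterior parameter: 10−1=9, 25−20=5, 9−5=4.

Dirichlet(9, 5, 4)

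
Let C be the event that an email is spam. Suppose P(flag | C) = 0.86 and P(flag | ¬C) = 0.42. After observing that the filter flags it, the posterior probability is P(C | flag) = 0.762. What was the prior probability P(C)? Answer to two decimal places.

P(C) = 0.61

Bayes' rule in odds form gives O(C|E) = O(C)·[P(E|C)/P(E|¬C)], hence O(C) = O(C|E)/LR.
Posterior odds = 0.762/(1−0.762) = 3.2017. LR = 0.86/0.42 = 2.0476.
Prior odds = 3.2017/2.0476 = 1.5636, so P(C) = 1.5636/(1+1.5636) ≈ 0.61.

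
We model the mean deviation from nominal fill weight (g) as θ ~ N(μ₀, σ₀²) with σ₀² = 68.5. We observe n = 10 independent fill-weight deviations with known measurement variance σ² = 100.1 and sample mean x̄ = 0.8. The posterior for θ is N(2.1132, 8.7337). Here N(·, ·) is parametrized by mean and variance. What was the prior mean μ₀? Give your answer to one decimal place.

μ₀ = 11.1

The posterior mean is a precision-weighted average: μ_n = (τ₀μ₀ + τ_data·x̄)/(τ₀+τ_data), with τ₀=1/σ₀² and τ_data=n/σ².
Here τ₀ = 1/68.5 = 0.014599 and τ_data = 10/100.1 = 0.099900, so τ_n = 0.114499.
Rearranging for μ₀: μ₀ = (μ_n·τ_n − τ_data·x̄)/τ₀ = (2.1132·0.114499 − 0.099900·0.8) / 0.014599 = 0.162039/0.014599 ≈ 11.1.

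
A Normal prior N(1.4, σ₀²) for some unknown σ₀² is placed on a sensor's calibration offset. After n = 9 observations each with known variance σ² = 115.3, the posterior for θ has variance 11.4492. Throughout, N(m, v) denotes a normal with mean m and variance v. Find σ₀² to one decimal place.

Posterior precision equals prior precision plus data precision: 1/σ_n² = 1/σ₀² + n/σ².
So 1/σ₀² = 1/11.4492 − 9/115.3 = 0.087342 − 0.078057 = 0.009285.
Hence σ₀² = 1/0.009285 ≈ 107.7.

σ₀² = 107.7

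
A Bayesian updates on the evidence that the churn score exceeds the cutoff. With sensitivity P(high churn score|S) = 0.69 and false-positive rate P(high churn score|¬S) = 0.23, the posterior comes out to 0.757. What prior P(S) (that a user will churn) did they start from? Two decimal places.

In odds form, posterior odds = prior odds × likelihood ratio, so prior odds = posterior odds ÷ LR.
Posterior odds = 0.757/(1−0.757) = 3.1152. LR = 0.69/0.23 = 3.0000.
Prior odds = 3.1152/3.0000 = 1.0384, so P(S) = 1.0384/(1+1.0384) ≈ 0.51.

P(S) = 0.51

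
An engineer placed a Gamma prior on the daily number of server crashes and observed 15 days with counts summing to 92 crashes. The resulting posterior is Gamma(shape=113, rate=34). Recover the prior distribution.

Gamma(shape=21, rate=19)

A Gamma(α, β) prior (rate parametrization) on a Poisson rate with n observations summing to S gives posterior Gamma(α+S, β+n).
So α = 113 − 92 = 21 and β = 34 − 15 = 19.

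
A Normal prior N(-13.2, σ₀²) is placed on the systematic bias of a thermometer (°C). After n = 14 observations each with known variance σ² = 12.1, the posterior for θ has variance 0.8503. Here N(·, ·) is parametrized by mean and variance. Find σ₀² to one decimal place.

σ₀² = 52.5

Posterior precision equals prior precision plus data precision: 1/σ_n² = 1/σ₀² + n/σ².
So 1/σ₀² = 1/0.8503 − 14/12.1 = 1.176056 − 1.157025 = 0.019031.
Hence σ₀² = 1/0.019031 ≈ 52.5.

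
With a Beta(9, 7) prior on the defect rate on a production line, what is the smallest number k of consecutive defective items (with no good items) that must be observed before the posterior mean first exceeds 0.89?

k = 48

After k defective items and 0 good items the posterior is Beta(9+k, 7), with mean (9+k)/(9+7+k).
Set (9+k)/(16+k) > 0.89 and solve: k > (0.89·16 − 9)/(1 − 0.89) = 47.636.
The smallest integer exceeding 47.636 is 48, and checking k=48: (57)/(64) = 0.8906 > 0.89.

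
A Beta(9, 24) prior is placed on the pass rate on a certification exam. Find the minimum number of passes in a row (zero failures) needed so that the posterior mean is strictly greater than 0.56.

k = 22

After k passes and 0 failures the posterior is Beta(9+k, 24), with mean (9+k)/(9+24+k).
Set (9+k)/(33+k) > 0.56 and solve: k > (0.56·33 − 9)/(1 − 0.56) = 21.545.
The smallest integer exceeding 21.545 is 22.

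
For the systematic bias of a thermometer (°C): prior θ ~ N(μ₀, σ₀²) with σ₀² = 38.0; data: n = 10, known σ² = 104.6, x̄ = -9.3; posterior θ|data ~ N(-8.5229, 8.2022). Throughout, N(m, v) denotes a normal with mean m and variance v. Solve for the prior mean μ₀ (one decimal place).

With known observation variance, the Normal–Normal posterior has precision τ_n = τ₀ + n/σ² and mean μ_n = (τ₀μ₀ + (n/σ²)x̄)/τ_n.
Here τ₀ = 1/38.0 = 0.026316 and τ_data = 10/104.6 = 0.095602, so τ_n = 0.121918.
Rearranging for μ₀: μ₀ = (μ_n·τ_n − τ_data·x̄)/τ₀ = (-8.5229·0.121918 − 0.095602·-9.3) / 0.026316 = -0.149996/0.026316 ≈ -5.7.

μ₀ = -5.7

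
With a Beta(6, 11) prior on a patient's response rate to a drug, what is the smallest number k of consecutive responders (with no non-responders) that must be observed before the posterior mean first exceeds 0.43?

After k responders and 0 non-responders the posterior is Beta(6+k, 11), with mean (6+k)/(6+11+k).
Set (6+k)/(17+k) > 0.43 and solve: k > (0.43·17 − 6)/(1 − 0.43) = 2.298.
The smallest integer exceeding 2.298 is 3.

k = 3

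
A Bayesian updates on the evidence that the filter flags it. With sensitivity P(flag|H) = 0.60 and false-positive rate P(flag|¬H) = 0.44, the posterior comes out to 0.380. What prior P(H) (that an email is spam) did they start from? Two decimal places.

In odds form, posterior odds = prior odds × likelihood ratio, so prior odds = posterior odds ÷ LR.
Posterior odds = 0.380/(1−0.380) = 0.6129. LR = 0.60/0.44 = 1.3636.
Prior odds = 0.6129/1.3636 = 0.4495, so P(H) = 0.4495/(1+0.4495) ≈ 0.31.

P(H) = 0.31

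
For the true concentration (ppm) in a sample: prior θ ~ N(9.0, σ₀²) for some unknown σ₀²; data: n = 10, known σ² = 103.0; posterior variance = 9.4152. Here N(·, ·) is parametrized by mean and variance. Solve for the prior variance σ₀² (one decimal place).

Posterior precision equals prior precision plus data precision: 1/σ_n² = 1/σ₀² + n/σ².
So 1/σ₀² = 1/9.4152 − 10/103.0 = 0.106211 − 0.097087 = 0.009124.
Hence σ₀² = 1/0.009124 ≈ 109.6.

σ₀² = 109.6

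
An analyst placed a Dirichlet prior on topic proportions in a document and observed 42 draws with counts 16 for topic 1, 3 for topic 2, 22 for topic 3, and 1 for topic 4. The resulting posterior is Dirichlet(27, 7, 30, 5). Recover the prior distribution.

Dirichlet(11, 4, 8, 4)

For a Dirichlet(α) prior with multinomial counts c, the posterior is Dirichlet(α + c) componentwise.
Subtract each count from the matching posterior parameter: 27−16=11, 7−3=4, 30−22=8, 5−1=4.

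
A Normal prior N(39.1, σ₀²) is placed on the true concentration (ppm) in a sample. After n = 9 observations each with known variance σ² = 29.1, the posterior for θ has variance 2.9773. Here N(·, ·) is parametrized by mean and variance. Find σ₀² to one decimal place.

For the Normal–Normal model with known σ², precisions add: τ_n = τ₀ + n/σ².
So 1/σ₀² = 1/2.9773 − 9/29.1 = 0.335875 − 0.309278 = 0.026597.
Hence σ₀² = 1/0.026597 ≈ 37.6.

σ₀² = 37.6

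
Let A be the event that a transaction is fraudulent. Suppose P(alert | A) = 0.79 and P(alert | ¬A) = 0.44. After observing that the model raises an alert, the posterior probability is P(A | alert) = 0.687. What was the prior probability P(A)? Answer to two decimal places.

P(A) = 0.55

In odds form, posterior odds = prior odds × likelihood ratio, so prior odds = posterior odds ÷ LR.
Posterior odds = 0.687/(1−0.687) = 2.1949. LR = 0.79/0.44 = 1.7955.
Prior odds = 2.1949/1.7955 = 1.2224, so P(A) = 1.2224/(1+1.2224) ≈ 0.55.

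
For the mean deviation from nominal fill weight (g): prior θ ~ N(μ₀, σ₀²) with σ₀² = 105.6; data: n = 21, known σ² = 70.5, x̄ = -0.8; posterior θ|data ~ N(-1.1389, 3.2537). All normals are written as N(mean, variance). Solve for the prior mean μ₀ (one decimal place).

The posterior mean is a precision-weighted average: μ_n = (τ₀μ₀ + τ_data·x̄)/(τ₀+τ_data), with τ₀=1/σ₀² and τ_data=n/σ².
Here τ₀ = 1/105.6 = 0.009470 and τ_data = 21/70.5 = 0.297872, so τ_n = 0.307342.
Rearranging for μ₀: μ₀ = (μ_n·τ_n − τ_data·x̄)/τ₀ = (-1.1389·0.307342 − 0.297872·-0.8) / 0.009470 = -0.111734/0.009470 ≈ -11.8.

μ₀ = -11.8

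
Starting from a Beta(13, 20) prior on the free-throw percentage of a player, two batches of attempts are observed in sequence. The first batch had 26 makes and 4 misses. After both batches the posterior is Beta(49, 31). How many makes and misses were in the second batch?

Sequential conjugate updates are equivalent to a single update on the pooled data, so total successes = posterior α − prior α and total failures = posterior β − prior β.
Total across both batches: 49−13=36 makes, 31−20=11 misses.
Subtract the first batch: 36−26=10 makes and 11−4=7 misses.

10 makes and 7 misses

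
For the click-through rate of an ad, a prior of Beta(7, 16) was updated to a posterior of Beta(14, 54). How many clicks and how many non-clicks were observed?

7 clicks and 38 non-clicks

A Beta(α, β) prior with s successes and f failures in binomial data gives a Beta(α+s, β+f) posterior.
So s = 14 − 7 = 7 and f = 54 − 16 = 38.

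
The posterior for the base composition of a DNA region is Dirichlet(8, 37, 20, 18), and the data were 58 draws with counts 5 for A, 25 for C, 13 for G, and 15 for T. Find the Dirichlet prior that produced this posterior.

Dirichlet(3, 12, 7, 3)

For a Dirichlet(α) prior with multinomial counts c, the posterior is Dirichlet(α + c) componentwise.
Subtract each count from the matching posterior parameter: 8−5=3, 37−25=12, 20−13=7, 18−15=3.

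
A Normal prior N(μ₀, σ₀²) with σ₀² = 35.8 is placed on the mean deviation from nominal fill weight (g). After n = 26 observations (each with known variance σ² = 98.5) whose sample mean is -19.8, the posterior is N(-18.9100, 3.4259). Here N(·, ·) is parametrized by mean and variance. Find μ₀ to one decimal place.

The posterior mean is a precision-weighted average: μ_n = (τ₀μ₀ + τ_data·x̄)/(τ₀+τ_data), with τ₀=1/σ₀² and τ_data=n/σ².
Here τ₀ = 1/35.8 = 0.027933 and τ_data = 26/98.5 = 0.263959, so τ_n = 0.291892.
Rearranging for μ₀: μ₀ = (μ_n·τ_n − τ_data·x̄)/τ₀ = (-18.9100·0.291892 − 0.263959·-19.8) / 0.027933 = -0.293290/0.027933 ≈ -10.5.

μ₀ = -10.5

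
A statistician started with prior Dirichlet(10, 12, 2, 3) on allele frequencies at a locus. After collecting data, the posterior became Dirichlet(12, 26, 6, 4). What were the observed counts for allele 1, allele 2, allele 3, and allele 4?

counts (2, 14, 4, 1)

For a Dirichlet(α) prior with multinomial counts c, the posterior is Dirichlet(α + c) componentwise.
Counts are posterior − prior componentwise: 12−10=2, 26−12=14, 6−2=4, 4−3=1.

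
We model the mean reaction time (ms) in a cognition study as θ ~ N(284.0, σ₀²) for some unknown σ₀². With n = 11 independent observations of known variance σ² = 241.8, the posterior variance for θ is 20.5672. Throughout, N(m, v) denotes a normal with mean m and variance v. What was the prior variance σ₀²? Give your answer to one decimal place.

Posterior precision equals prior precision plus data precision: 1/σ_n² = 1/σ₀² + n/σ².
So 1/σ₀² = 1/20.5672 − 11/241.8 = 0.048621 − 0.045492 = 0.003129.
Hence σ₀² = 1/0.003129 ≈ 319.6.

σ₀² = 319.6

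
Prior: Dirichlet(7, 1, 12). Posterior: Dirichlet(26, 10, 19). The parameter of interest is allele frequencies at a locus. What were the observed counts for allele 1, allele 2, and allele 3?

For a Dirichlet(α) prior with multinomial counts c, the posterior is Dirichlet(α + c) componentwise.
Counts are posterior − prior componentwise: 26−7=19, 10−1=9, 19−12=7.

counts (19, 9, 7)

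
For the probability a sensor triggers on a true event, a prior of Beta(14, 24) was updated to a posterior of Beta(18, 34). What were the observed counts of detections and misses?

Beta is conjugate to the binomial likelihood: posterior = Beta(a+s, b+f).
Match parameters: s=18−14=4, f=34−24=10.

4 detections and 10 misses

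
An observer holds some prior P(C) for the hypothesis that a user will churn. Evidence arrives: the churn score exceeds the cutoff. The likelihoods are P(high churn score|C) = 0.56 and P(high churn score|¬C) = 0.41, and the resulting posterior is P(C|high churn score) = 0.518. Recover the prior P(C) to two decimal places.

P(C) = 0.44

Bayes' rule in odds form gives O(C|E) = O(C)·[P(E|C)/P(E|¬C)], hence O(C) = O(C|E)/LR.
Posterior odds = 0.518/(1−0.518) = 1.0747. LR = 0.56/0.41 = 1.3659.
Prior odds = 1.0747/1.3659 = 0.7868, so P(C) = 0.7868/(1+0.7868) ≈ 0.44.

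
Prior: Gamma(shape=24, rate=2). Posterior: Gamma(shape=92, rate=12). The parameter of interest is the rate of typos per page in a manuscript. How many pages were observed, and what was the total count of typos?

A Gamma(α, β) prior (rate parametrization) on a Poisson rate with n observations summing to S gives posterior Gamma(α+S, β+n).
Matching: Σxᵢ = 92 − 24 = 68 and n = 12 − 2 = 10.

n = 10 pages with total 68 typos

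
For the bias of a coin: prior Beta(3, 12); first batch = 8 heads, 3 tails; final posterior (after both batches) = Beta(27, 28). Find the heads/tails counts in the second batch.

16 heads and 13 tails

Because Beta–binomial updating is additive in the counts, the combined data contributed (α_post−α_prior, β_post−β_prior) successes and failures.
Total across both batches: 27−3=24 heads, 28−12=16 tails.
Subtract the first batch: 24−8=16 heads and 16−3=13 tails.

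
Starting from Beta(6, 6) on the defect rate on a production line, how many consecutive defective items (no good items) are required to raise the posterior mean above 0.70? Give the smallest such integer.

After k defective items and 0 good items the posterior is Beta(6+k, 6), with mean (6+k)/(6+6+k).
Set (6+k)/(12+k) > 0.70 and solve: k > (0.70·12 − 6)/(1 − 0.70) = 8.000.
The smallest integer exceeding 8.000 is 9, and checking k=9: (15)/(21) = 0.7143 > 0.70.

k = 9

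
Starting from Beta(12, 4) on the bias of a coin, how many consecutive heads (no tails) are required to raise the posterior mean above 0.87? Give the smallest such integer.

k = 15

After k heads and 0 tails the posterior is Beta(12+k, 4), with mean (12+k)/(12+4+k).
Set (12+k)/(16+k) > 0.87 and solve: k > (0.87·16 − 12)/(1 − 0.87) = 14.769.
The smallest integer exceeding 14.769 is 15.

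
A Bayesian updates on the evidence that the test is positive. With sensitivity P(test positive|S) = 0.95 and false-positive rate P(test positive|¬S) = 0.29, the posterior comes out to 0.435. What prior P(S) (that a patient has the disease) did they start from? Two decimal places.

In odds form, posterior odds = prior odds × likelihood ratio, so prior odds = posterior odds ÷ LR.
Posterior odds = 0.435/(1−0.435) = 0.7699. LR = 0.95/0.29 = 3.2759.
Prior odds = 0.7699/3.2759 = 0.2350, so P(S) = 0.2350/(1+0.2350) ≈ 0.19.

P(S) = 0.19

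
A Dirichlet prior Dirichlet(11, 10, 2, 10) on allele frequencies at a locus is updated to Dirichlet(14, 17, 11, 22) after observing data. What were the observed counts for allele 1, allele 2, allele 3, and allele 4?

counts (3, 7, 9, 12)

For a Dirichlet(α) prior with multinomial counts c, the posterior is Dirichlet(α + c) componentwise.
Counts are posterior − prior componentwise: 14−11=3, 17−10=7, 11−2=9, 22−10=12.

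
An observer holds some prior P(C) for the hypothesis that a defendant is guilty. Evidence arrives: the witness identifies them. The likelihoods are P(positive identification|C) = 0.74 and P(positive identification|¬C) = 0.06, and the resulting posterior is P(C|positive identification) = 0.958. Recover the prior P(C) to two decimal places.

P(C) = 0.65

In odds form, posterior odds = prior odds × likelihood ratio, so prior odds = posterior odds ÷ LR.
Posterior odds = 0.958/(1−0.958) = 22.8095. LR = 0.74/0.06 = 12.3333.
Prior odds = 22.8095/12.3333 = 1.8494, so P(C) = 1.8494/(1+1.8494) ≈ 0.65.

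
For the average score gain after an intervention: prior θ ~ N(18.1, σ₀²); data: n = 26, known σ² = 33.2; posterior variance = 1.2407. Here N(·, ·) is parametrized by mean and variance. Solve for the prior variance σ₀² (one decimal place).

σ₀² = 43.7

For the Normal–Normal model with known σ², precisions add: τ_n = τ₀ + n/σ².
So 1/σ₀² = 1/1.2407 − 26/33.2 = 0.805997 − 0.783133 = 0.022864.
Hence σ₀² = 1/0.022864 ≈ 43.7.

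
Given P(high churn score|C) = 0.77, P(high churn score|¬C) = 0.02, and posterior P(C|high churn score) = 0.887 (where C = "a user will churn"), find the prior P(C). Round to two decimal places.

P(C) = 0.17

Bayes' rule in odds form gives O(C|E) = O(C)·[P(E|C)/P(E|¬C)], hence O(C) = O(C|E)/LR.
Posterior odds = 0.887/(1−0.887) = 7.8496. LR = 0.77/0.02 = 38.5000.
Prior odds = 7.8496/38.5000 = 0.2039, so P(C) = 0.2039/(1+0.2039) ≈ 0.17.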